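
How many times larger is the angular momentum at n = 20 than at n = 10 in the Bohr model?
2.000000

In the Bohr model, L_n = nℏ, so the ratio is purely the ratio of quantum numbers:

L_20/L_10 = 20ℏ / 10ℏ = 20/10 = 2.000000

The angular momentum scales linearly with n.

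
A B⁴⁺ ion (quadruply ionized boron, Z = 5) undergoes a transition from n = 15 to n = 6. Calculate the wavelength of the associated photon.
156.2169 nm

First, find the transition energy using E_n = -13.6057 Z² / n² eV:
E_15 = -13.6057 × 5² / 15² = -1.51174444 eV
E_6 = -13.6057 × 5² / 6² = -9.44840278 eV

Photon energy: |ΔE| = |E_6 - E_15| = 7.93665834 eV

Convert to wavelength using E = hc/λ with hc = 1239.84 eV·nm:
λ = hc/E = 1239.84 eV·nm / 7.93665834 eV
λ = 156.2169 nm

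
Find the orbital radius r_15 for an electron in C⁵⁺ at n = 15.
1.9844 nm (or 19.8441 Å)

The Bohr radius formula is:
r_n = n² a₀ / Z

where a₀ = 0.0529177 nm is the Bohr radius.

For C⁵⁺ (Z = 6) at n = 15:
r_15 = 15² × 0.0529177 nm / 6
r_15 = 225 × 0.0529177 nm / 6
r_15 = 11.90648 nm / 6
r_15 = 1.9844 nm

The electron orbits at approximately 1.9844 nm from the nucleus.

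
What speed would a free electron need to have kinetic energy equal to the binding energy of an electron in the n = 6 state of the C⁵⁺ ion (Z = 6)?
2.188e+06 m/s (or 0.7297% of c)

The binding energy at n = 6 for C⁵⁺ is:
E_6 = -13.6057 × 6²/6² = -13.605700 eV
|E_6| = 13.605700 eV

Convert to Joules:
KE = 13.605700 eV × (1.602177 × 10⁻¹⁹ J/eV) = 2.17987e-18 J

Using KE = ½mv²:
v = √(2·KE/m_e)
v = √(2 × 2.17987e-18 J / 9.10938 × 10⁻³¹ kg)
v = 2.188e+06 m/s

This is approximately 0.7297% the speed of light.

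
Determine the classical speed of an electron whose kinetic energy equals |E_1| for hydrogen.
2.18769e+06 m/s (or 0.729736% of c)

The binding energy at n = 1 for hydrogen is:
E_1 = -13.6057/1² = -13.60570000 eV
|E_1| = 13.60570000 eV

Convert to Joules:
KE = 13.60570000 eV × (1.602177 × 10⁻¹⁹ J/eV) = 2.1798740e-18 J

Using KE = ½mv²:
v = √(2·KE/m_e)
v = √(2 × 2.1798740e-18 J / 9.10938 × 10⁻³¹ kg)
v = 2.18769e+06 m/s

This is approximately 0.729736% the speed of light.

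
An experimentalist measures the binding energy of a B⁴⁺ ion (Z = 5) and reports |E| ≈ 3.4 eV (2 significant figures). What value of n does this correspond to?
n = 10

The exact energy levels follow E_n = -13.6057 Z² / n² eV with Z = 5.

The measured value (-3.4 eV) is reported to only 2 significant figures, so we must test candidate n values and see which one matches to that precision.

Candidate energies:
  n = 8:  E = -13.6057 × 5² / 8² = -5.31473 eV
  n = 9:  E = -13.6057 × 5² / 9² = -4.19929 eV
  n = 10:  E = -13.6057 × 5² / 10² = -3.40143 eV  ← matches
  n = 11:  E = -13.6057 × 5² / 11² = -2.81110 eV
  n = 12:  E = -13.6057 × 5² / 12² = -2.36210 eV

Checking against the measurement of -3.4 eV (2 sig figs), only n = 10 agrees:
E_10 = -3.40143 eV, which rounds to -3.4 eV ✓

Therefore n = 10.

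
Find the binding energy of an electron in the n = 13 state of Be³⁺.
1.288 eV

The ionization energy is the energy needed to remove the electron completely (n → ∞).

For a hydrogen-like ion with Z = 4, E_n = -13.6057 Z² / n² eV.

At n = 13: E_13 = -13.6057 × 4² / 13² = -1.288114 eV
At n = ∞: E_∞ = 0 eV

Ionization energy = E_∞ - E_13 = 0 - (-1.288114) = 1.288114 eV
Ionization energy ≈ 1.288 eV

This is also called the binding energy of the electron in state n = 13.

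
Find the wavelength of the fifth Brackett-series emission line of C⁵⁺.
50.47 nm

The lines of a series are numbered from the longest wavelength (smallest ΔE) outward; the fifth line is the transition from n = n_f + 5 to n_f.
The Brackett series has all transitions ending at n_f = 4.

For C⁵⁺ (Z = 6), the fifth line (ε-line) is the jump from n = 9 to n = 4:
E_9 = -13.6057 × 6² / 9² = -6.0470 eV
E_4 = -13.6057 × 6² / 4² = -30.6128 eV
ΔE = E_9 - E_4 = 24.5658 eV

λ = hc/E = 1239.84 eV·nm / 24.5658 eV
λ = 50.47 nm

This is the ε-line of the Brackett series in C⁵⁺.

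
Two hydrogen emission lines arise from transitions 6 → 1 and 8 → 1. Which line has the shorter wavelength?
8 → 1

Calculate the energy for each transition:

Transition 6 → 1:
ΔE₁ = |E_1 - E_6| = |-13.6057/1² - (-13.6057/6²)|
ΔE₁ = |-13.605700000000 - (-0.377936111111)| = 13.227763889 eV

Transition 8 → 1:
ΔE₂ = |E_1 - E_8| = |-13.6057/1² - (-13.6057/8²)|
ΔE₂ = |-13.605700000000 - (-0.212589062500)| = 13.393110938 eV

Since 13.393110938 eV > 13.227763889 eV, the transition 8 → 1 emits the more energetic photon.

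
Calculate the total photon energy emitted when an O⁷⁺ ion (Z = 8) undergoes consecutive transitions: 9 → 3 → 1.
860.01 eV

The energy levels of O⁷⁺ are E_n = -13.6057 × 8² / n² eV.

First transition (9 → 3):
ΔE₁ = |E_3 - E_9|
ΔE₁ = |-96.75164444 - (-10.75018272)| = 86.00146 eV

Second transition (3 → 1):
ΔE₂ = |E_1 - E_3|
ΔE₂ = |-870.76480000 - (-96.75164444)| = 774.01316 eV

Total energy released:
E_total = ΔE₁ + ΔE₂ = 86.00146 + 774.01316 = 860.01 eV

Note: This equals the direct transition 9 → 1: 860.01 eV ✓
Energy is conserved regardless of the path taken.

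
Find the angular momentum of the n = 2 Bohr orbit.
2.1091e-34 J·s (or 2ℏ)

In the Bohr model, angular momentum is quantized:
L = nℏ

where ℏ = h/(2π) = 1.054572e-34 J·s

For n = 2:
L = 2 × 1.054572e-34 J·s
L = 2.1091e-34 J·s

This can also be written as L = 2ℏ.
The angular momentum is an integer multiple of the reduced Planck constant.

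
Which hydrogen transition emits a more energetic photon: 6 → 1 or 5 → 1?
6 → 1

Calculate the energy for each transition:

Transition 6 → 1:
ΔE₁ = |E_1 - E_6| = |-13.6057/1² - (-13.6057/6²)|
ΔE₁ = |-13.6057000000 - (-0.3779361111)| = 13.2277639 eV

Transition 5 → 1:
ΔE₂ = |E_1 - E_5| = |-13.6057/1² - (-13.6057/5²)|
ΔE₂ = |-13.6057000000 - (-0.5442280000)| = 13.0614720 eV

Since 13.2277639 eV > 13.0614720 eV, the transition 6 → 1 emits the more energetic photon.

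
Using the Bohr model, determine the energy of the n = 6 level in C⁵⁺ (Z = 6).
-13.6057 eV

For hydrogen-like ions, the energy levels scale with Z²:
E_n = -13.6057 Z² / n² eV

For C⁵⁺ (Z = 6) at n = 6:
E_6 = -13.6057 × 6² / 6²
E_6 = -13.6057 × 36 / 36
E_6 = -489.8052 / 36
E_6 = -13.6057 eV

The energy is 36 times more negative than hydrogen at the same n due to the stronger nuclear charge.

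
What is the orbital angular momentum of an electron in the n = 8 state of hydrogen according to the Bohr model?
8.437e-34 J·s (or 8ℏ)

In the Bohr model, angular momentum is quantized:
L = nℏ

where ℏ = h/(2π) = 1.05457e-34 J·s

For n = 8:
L = 8 × 1.05457e-34 J·s
L = 8.437e-34 J·s

This can also be written as L = 8ℏ.
The angular momentum is an integer multiple of the reduced Planck constant.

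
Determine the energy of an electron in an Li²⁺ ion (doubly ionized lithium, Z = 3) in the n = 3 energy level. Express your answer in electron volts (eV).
-13.6057 eV

The energy levels of a hydrogen-like atom are given by:
E_n = -13.6057 Z² / n² eV  (with Z = 3 for Li²⁺)

For n = 3:
E_3 = -13.6057 × 3² / 3²
E_3 = -13.6057 × 9 / 9
E_3 = -13.6057 eV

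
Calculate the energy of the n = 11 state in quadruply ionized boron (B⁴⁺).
-2.811 eV

For hydrogen-like ions, the energy levels scale with Z²:
E_n = -13.6057 Z² / n² eV

For B⁴⁺ (Z = 5) at n = 11:
E_11 = -13.6057 × 5² / 11²
E_11 = -13.6057 × 25 / 121
E_11 = -340.1425 / 121
E_11 = -2.811 eV

The energy is 25 times more negative than hydrogen at the same n due to the stronger nuclear charge.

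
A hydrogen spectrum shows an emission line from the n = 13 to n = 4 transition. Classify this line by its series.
Brackett series

The spectral series in hydrogen are named based on the final (lower) energy level:
- Lyman series: n_final = 1 (ultraviolet)
- Balmer series: n_final = 2 (visible/near-UV)
- Paschen series: n_final = 3 (infrared)
- Brackett series: n_final = 4 (infrared)
- Pfund series: n_final = 5 (far infrared)

Since this transition ends at n = 4, it belongs to the Brackett series.

For reference, this 13 → 4 line has photon energy
ΔE = 13.6057 eV × (1/4² - 1/13²) = 0.76984914941 eV,
corresponding to wavelength λ = hc/ΔE = 1239.84 eV·nm / 0.76984914941 eV = 1610.49733 nm in the infrared region.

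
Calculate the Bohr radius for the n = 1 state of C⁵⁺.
0.00882 nm (or 0.08820 Å)

The Bohr radius formula is:
r_n = n² a₀ / Z

where a₀ = 0.05291772 nm is the Bohr radius.

For C⁵⁺ (Z = 6) at n = 1:
r_1 = 1² × 0.05291772 nm / 6
r_1 = 1 × 0.05291772 nm / 6
r_1 = 0.052918 nm / 6
r_1 = 0.00882 nm

The electron orbits at approximately 0.00882 nm from the nucleus.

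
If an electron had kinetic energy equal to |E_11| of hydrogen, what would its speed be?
1.99e+05 m/s (or 0.07% of c)

The binding energy at n = 11 for hydrogen is:
E_11 = -13.6057/11² = -0.112444 eV
|E_11| = 0.112444 eV

Convert to Joules:
KE = 0.112444 eV × (1.602177 × 10⁻¹⁹ J/eV) = 1.8016e-20 J

Using KE = ½mv²:
v = √(2·KE/m_e)
v = √(2 × 1.8016e-20 J / 9.10938 × 10⁻³¹ kg)
v = 1.99e+05 m/s

This is approximately 0.07% the speed of light.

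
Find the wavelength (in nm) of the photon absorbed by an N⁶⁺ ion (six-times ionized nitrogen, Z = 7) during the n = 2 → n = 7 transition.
8.100 nm

First, find the transition energy using E_n = -13.6057 Z² / n² eV:
E_2 = -13.6057 × 7² / 2² = -166.66983 eV
E_7 = -13.6057 × 7² / 7² = -13.60570 eV

Photon energy: |ΔE| = |E_7 - E_2| = 153.06413 eV

Convert to wavelength using E = hc/λ with hc = 1239.84 eV·nm:
λ = hc/E = 1239.84 eV·nm / 153.06413 eV
λ = 8.100 nm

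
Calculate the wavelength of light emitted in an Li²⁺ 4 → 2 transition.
54.00 nm

First, find the transition energy using E_n = -13.6057 Z² / n² eV:
E_4 = -13.6057 × 3² / 4² = -7.6532 eV
E_2 = -13.6057 × 3² / 2² = -30.6128 eV

Photon energy: |ΔE| = |E_2 - E_4| = 22.9596 eV

Convert to wavelength using E = hc/λ with hc = 1239.84 eV·nm:
λ = hc/E = 1239.84 eV·nm / 22.9596 eV
λ = 54.00 nm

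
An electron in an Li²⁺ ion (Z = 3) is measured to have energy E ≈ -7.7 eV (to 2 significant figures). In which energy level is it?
n = 4

The exact energy levels follow E_n = -13.6057 Z² / n² eV with Z = 3.

The measured value (-7.7 eV) is reported to only 2 significant figures, so we must test candidate n values and see which one matches to that precision.

Candidate energies:
  n = 2:  E = -13.6057 × 3² / 2² = -30.61283 eV
  n = 3:  E = -13.6057 × 3² / 3² = -13.60570 eV
  n = 4:  E = -13.6057 × 3² / 4² = -7.65321 eV  ← matches
  n = 5:  E = -13.6057 × 3² / 5² = -4.89805 eV
  n = 6:  E = -13.6057 × 3² / 6² = -3.40143 eV

Checking against the measurement of -7.7 eV (2 sig figs), only n = 4 agrees:
E_4 = -7.65321 eV, which rounds to -7.7 eV ✓

Therefore n = 4.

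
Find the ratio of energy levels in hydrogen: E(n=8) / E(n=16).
4.0000

Using E_n = -13.6057 Z² / n² eV with Z = 1:

E_8 = -13.6057 / 8² = -13.6057 / 64 = -0.2125890625 eV
E_16 = -13.6057 / 16² = -13.6057 / 256 = -0.0531472656 eV

The ratio is:
E_8/E_16 = (-0.2125890625) / (-0.0531472656)
E_8/E_16 = (-13.6057/64) / (-13.6057/256)
E_8/E_16 = 256/64
E_8/E_16 = 4.0000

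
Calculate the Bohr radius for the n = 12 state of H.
7.6202 nm (or 76.2015 Å)

The Bohr radius formula is:
r_n = n² a₀ / Z

where a₀ = 0.0529177 nm is the Bohr radius.

For H (Z = 1) at n = 12:
r_12 = 12² × 0.0529177 nm / 1
r_12 = 144 × 0.0529177 nm / 1
r_12 = 7.62015 nm / 1
r_12 = 7.6202 nm

The electron orbits at approximately 7.6202 nm from the nucleus.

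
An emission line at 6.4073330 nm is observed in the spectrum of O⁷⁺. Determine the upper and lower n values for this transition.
n = 6 → n = 2

First, find the photon energy from the wavelength (hc = 1239.84 eV·nm):
E = hc/λ = 1239.84 eV·nm / 6.4073330 nm = 193.50329 eV

The energy levels of O⁷⁺ satisfy E_n = -13.6057 × 8² / n² eV, so an emission n_i → n_f releases
ΔE = 13.6057 × 8² × (1/n_f² − 1/n_i²) eV.

Setting ΔE equal to the photon energy:
1/n_f² − 1/n_i² = 193.50329 / (13.6057 × 8²) = 0.22222222

Since 1/n_i² must be positive, we need 1/n_f² > 0.22222222, i.e. n_f ≤ 2. For each allowed n_f, solve n_i = (1/n_f² − 0.22222222)^(−1/2) and check whether it is a whole number:
  n_f = 1: 1/n_i² = 1.00000000 − 0.22222222 = 0.77777778 → n_i = 1.134  (not an integer) ✗
  n_f = 2: 1/n_i² = 0.25000000 − 0.22222222 = 0.02777778 → n_i = 6.000  → integer, n_i = 6 ✓

Only n_f = 2 gives an integer upper level, n_i = 6.

The transition is from n = 6 to n = 2 (emission).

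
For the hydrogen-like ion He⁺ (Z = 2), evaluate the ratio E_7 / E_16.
5.224

Using E_n = -13.6057 Z² / n² eV with Z = 2:

E_7 = -13.6057 × 2² / 7² = -54.4228 / 49 = -1.110669388 eV
E_16 = -13.6057 × 2² / 16² = -54.4228 / 256 = -0.212589063 eV

The ratio is:
E_7/E_16 = (-1.110669388) / (-0.212589063)
E_7/E_16 = (-54.4228/49) / (-54.4228/256)
E_7/E_16 = 256/49
E_7/E_16 = 5.224
(Note: the Z² factors cancel in the ratio.)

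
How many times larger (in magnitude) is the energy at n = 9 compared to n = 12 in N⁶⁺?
1.77778

Using E_n = -13.6057 Z² / n² eV with Z = 7:

E_9 = -13.6057 × 7² / 9² = -666.6793 / 81 = -8.23060864198 eV
E_12 = -13.6057 × 7² / 12² = -666.6793 / 144 = -4.62971736111 eV

The ratio is:
E_9/E_12 = (-8.23060864198) / (-4.62971736111)
E_9/E_12 = (-666.6793/81) / (-666.6793/144)
E_9/E_12 = 144/81
E_9/E_12 = 1.77778
(Note: the Z² factors cancel in the ratio.)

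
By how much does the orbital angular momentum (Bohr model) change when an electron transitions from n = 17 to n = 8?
9.49115e-34 J·s (or 9ℏ)

In the Bohr model, L_n = nℏ where ℏ = 1.0545718e-34 J·s.

L_17 = 17ℏ = 1.7927721e-33 J·s
L_8 = 8ℏ = 8.4365744e-34 J·s

ΔL = L_17 - L_8 = (17 - 8)ℏ = 9ℏ
ΔL = 9 × 1.0545718e-34 J·s = 9.49115e-34 J·s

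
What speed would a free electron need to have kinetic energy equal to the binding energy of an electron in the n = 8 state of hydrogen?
2.73462e+05 m/s (or 0.09% of c)

The binding energy at n = 8 for hydrogen is:
E_8 = -13.6057/8² = -0.212589063 eV
|E_8| = 0.212589063 eV

Convert to Joules:
KE = 0.212589063 eV × (1.602177 × 10⁻¹⁹ J/eV) = 3.4060531e-20 J

Using KE = ½mv²:
v = √(2·KE/m_e)
v = √(2 × 3.4060531e-20 J / 9.10938 × 10⁻³¹ kg)
v = 2.73462e+05 m/s

This is approximately 0.09% the speed of light.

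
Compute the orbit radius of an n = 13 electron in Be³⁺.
2.23577 nm (or 22.35774 Å)

The Bohr radius formula is:
r_n = n² a₀ / Z

where a₀ = 0.05291772 nm is the Bohr radius.

For Be³⁺ (Z = 4) at n = 13:
r_13 = 13² × 0.05291772 nm / 4
r_13 = 169 × 0.05291772 nm / 4
r_13 = 8.943095 nm / 4
r_13 = 2.23577 nm

The electron orbits at approximately 2.23577 nm from the nucleus.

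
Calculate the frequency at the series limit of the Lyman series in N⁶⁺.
1.612e+17 Hz

The series limit corresponds to the transition from n = ∞ to n = 1.
This is the highest energy (shortest wavelength) transition in the Lyman series.

E_∞ = 0 eV
E_1 = -13.6057 × 7² / 1² = -666.679300 eV

Energy at series limit:
ΔE = E_∞ - E_1 = 0 - (-666.679300) = 666.679300 eV
E = 666.679300 eV × (1.602177 × 10⁻¹⁹ J/eV) = 1.06814e-16 J
f = E/h = 1.06814e-16 J / (6.62607 × 10⁻³⁴ J·s) = 1.612e+17 Hz

This energy equals the ionization energy from the n = 1 state of N⁶⁺.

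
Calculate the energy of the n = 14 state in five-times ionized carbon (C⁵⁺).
-2.4990 eV

For hydrogen-like ions, the energy levels scale with Z²:
E_n = -13.6057 Z² / n² eV

For C⁵⁺ (Z = 6) at n = 14:
E_14 = -13.6057 × 6² / 14²
E_14 = -13.6057 × 36 / 196
E_14 = -489.8052 / 196
E_14 = -2.4990 eV

The energy is 36 times more negative than hydrogen at the same n due to the stronger nuclear charge.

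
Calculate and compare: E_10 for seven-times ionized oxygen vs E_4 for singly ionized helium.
O⁷⁺ at n = 10 (E = -8.70765 eV)

Using E_n = -13.6057 Z² / n² eV:

O⁷⁺ (Z = 8) at n = 10:
E = -13.6057 × 8² / 10² = -13.6057 × 64 / 100 = -8.70764800 eV

He⁺ (Z = 2) at n = 4:
E = -13.6057 × 2² / 4² = -13.6057 × 4 / 16 = -3.40142500 eV

Since -8.70764800 eV < -3.40142500 eV,
O⁷⁺ at n = 10 is more tightly bound (requires more energy to ionize).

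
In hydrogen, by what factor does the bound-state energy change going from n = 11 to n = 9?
1.494

Using E_n = -13.6057 Z² / n² eV with Z = 1:

E_9 = -13.6057 / 9² = -13.6057 / 81 = -0.167971605 eV
E_11 = -13.6057 / 11² = -13.6057 / 121 = -0.112443802 eV

The ratio is:
E_9/E_11 = (-0.167971605) / (-0.112443802)
E_9/E_11 = (-13.6057/81) / (-13.6057/121)
E_9/E_11 = 121/81
E_9/E_11 = 1.494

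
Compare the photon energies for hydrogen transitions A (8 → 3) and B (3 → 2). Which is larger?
3 → 2

Calculate the energy for each transition:

Transition 8 → 3:
ΔE₁ = |E_3 - E_8| = |-13.6057/3² - (-13.6057/8²)|
ΔE₁ = |-1.5117444444 - (-0.2125890625)| = 1.2991554 eV

Transition 3 → 2:
ΔE₂ = |E_2 - E_3| = |-13.6057/2² - (-13.6057/3²)|
ΔE₂ = |-3.4014250000 - (-1.5117444444)| = 1.8896806 eV

Since 1.8896806 eV > 1.2991554 eV, the transition 3 → 2 emits the more energetic photon.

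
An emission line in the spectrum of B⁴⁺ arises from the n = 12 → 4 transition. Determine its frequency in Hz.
4.5692e+15 Hz

First, find the transition energy:
E_12 = -13.6057 × 5² / 12² = -2.36210069 eV
E_4 = -13.6057 × 5² / 4² = -21.25890625 eV
|ΔE| = |E_4 - E_12| = 18.89680556 eV

Convert to Joules: E = 18.89680556 eV × (1.602177 × 10⁻¹⁹ J/eV) = 3.027603e-18 J

Using E = hf:
f = E/h = 3.027603e-18 J / (6.62607 × 10⁻³⁴ J·s)
f = 4.5692e+15 Hz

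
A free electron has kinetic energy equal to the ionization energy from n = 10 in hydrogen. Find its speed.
2.18769e+05 m/s (or 0.073% of c)

The binding energy at n = 10 for hydrogen is:
E_10 = -13.6057/10² = -0.136057000 eV
|E_10| = 0.136057000 eV

Convert to Joules:
KE = 0.136057000 eV × (1.602177 × 10⁻¹⁹ J/eV) = 2.1798740e-20 J

Using KE = ½mv²:
v = √(2·KE/m_e)
v = √(2 × 2.1798740e-20 J / 9.10938 × 10⁻³¹ kg)
v = 2.18769e+05 m/s

This is approximately 0.073% the speed of light.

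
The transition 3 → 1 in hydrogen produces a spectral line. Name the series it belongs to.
Lyman series

The spectral series in hydrogen are named based on the final (lower) energy level:
- Lyman series: n_final = 1 (ultraviolet)
- Balmer series: n_final = 2 (visible/near-UV)
- Paschen series: n_final = 3 (infrared)
- Brackett series: n_final = 4 (infrared)
- Pfund series: n_final = 5 (far infrared)

Since this transition ends at n = 1, it belongs to the Lyman series.

For reference, this 3 → 1 line has photon energy
ΔE = 13.6057 eV × (1/1² - 1/3²) = 12.0939556 eV,
corresponding to wavelength λ = hc/ΔE = 1239.84 eV·nm / 12.0939556 eV = 102.5173 nm in the ultraviolet region.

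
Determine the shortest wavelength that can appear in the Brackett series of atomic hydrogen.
1458.024 nm

The series limit corresponds to the transition from n = ∞ to n = 4.
This is the highest energy (shortest wavelength) transition in the Brackett series.

E_∞ = 0 eV
E_4 = -13.6057 / 4² = -0.850356250 eV

Energy at series limit:
ΔE = E_∞ - E_4 = 0 - (-0.850356250) = 0.850356250 eV
λ = hc/E = 1239.84 eV·nm / 0.850356250 eV = 1458.024 nm

This energy equals the ionization energy from the n = 4 state of hydrogen.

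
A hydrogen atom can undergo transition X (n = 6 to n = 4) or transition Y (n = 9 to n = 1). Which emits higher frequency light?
9 → 1

Calculate the energy for each transition:

Transition 6 → 4:
ΔE₁ = |E_4 - E_6| = |-13.6057/4² - (-13.6057/6²)|
ΔE₁ = |-0.85035625 - (-0.37793611)| = 0.47242 eV

Transition 9 → 1:
ΔE₂ = |E_1 - E_9| = |-13.6057/1² - (-13.6057/9²)|
ΔE₂ = |-13.60570000 - (-0.16797160)| = 13.43773 eV

Since 13.43773 eV > 0.47242 eV, the transition 9 → 1 emits the more energetic photon.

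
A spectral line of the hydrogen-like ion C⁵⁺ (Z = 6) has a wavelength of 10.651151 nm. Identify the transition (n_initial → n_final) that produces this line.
n = 9 → n = 2

First, find the photon energy from the wavelength (hc = 1239.84 eV·nm):
E = hc/λ = 1239.84 eV·nm / 10.651151 nm = 116.40432 eV

The energy levels of C⁵⁺ satisfy E_n = -13.6057 × 6² / n² eV, so an emission n_i → n_f releases
ΔE = 13.6057 × 6² × (1/n_f² − 1/n_i²) eV.

Setting ΔE equal to the photon energy:
1/n_f² − 1/n_i² = 116.40432 / (13.6057 × 6²) = 0.23765432

Since 1/n_i² must be positive, we need 1/n_f² > 0.23765432, i.e. n_f ≤ 2. For each allowed n_f, solve n_i = (1/n_f² − 0.23765432)^(−1/2) and check whether it is a whole number:
  n_f = 1: 1/n_i² = 1.00000000 − 0.23765432 = 0.76234568 → n_i = 1.145  (not an integer) ✗
  n_f = 2: 1/n_i² = 0.25000000 − 0.23765432 = 0.01234568 → n_i = 9.000  → integer, n_i = 9 ✓

Only n_f = 2 gives an integer upper level, n_i = 9.

The transition is from n = 9 to n = 2 (emission).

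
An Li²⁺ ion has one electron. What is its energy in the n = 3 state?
-13.606 eV

For hydrogen-like ions, the energy levels scale with Z²:
E_n = -13.6057 Z² / n² eV

For Li²⁺ (Z = 3) at n = 3:
E_3 = -13.6057 × 3² / 3²
E_3 = -13.6057 × 9 / 9
E_3 = -122.4513 / 9
E_3 = -13.606 eV

The energy is 9 times more negative than hydrogen at the same n due to the stronger nuclear charge.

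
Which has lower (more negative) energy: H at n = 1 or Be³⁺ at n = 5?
H at n = 1 (E = -13.605700 eV)

Using E_n = -13.6057 Z² / n² eV:

H (Z = 1) at n = 1:
E = -13.6057 × 1² / 1² = -13.6057 × 1 / 1 = -13.605700000 eV

Be³⁺ (Z = 4) at n = 5:
E = -13.6057 × 4² / 5² = -13.6057 × 16 / 25 = -8.707648000 eV

Since -13.605700000 eV < -8.707648000 eV,
H at n = 1 is more tightly bound (requires more energy to ionize).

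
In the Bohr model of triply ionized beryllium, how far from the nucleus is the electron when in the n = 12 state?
1.90504 nm (or 19.05038 Å)

The Bohr radius formula is:
r_n = n² a₀ / Z

where a₀ = 0.05291772 nm is the Bohr radius.

For Be³⁺ (Z = 4) at n = 12:
r_12 = 12² × 0.05291772 nm / 4
r_12 = 144 × 0.05291772 nm / 4
r_12 = 7.620152 nm / 4
r_12 = 1.90504 nm

The electron orbits at approximately 1.90504 nm from the nucleus.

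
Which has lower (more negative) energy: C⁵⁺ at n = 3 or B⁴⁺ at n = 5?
C⁵⁺ at n = 3 (E = -54.4228 eV)

Using E_n = -13.6057 Z² / n² eV:

C⁵⁺ (Z = 6) at n = 3:
E = -13.6057 × 6² / 3² = -13.6057 × 36 / 9 = -54.4228000 eV

B⁴⁺ (Z = 5) at n = 5:
E = -13.6057 × 5² / 5² = -13.6057 × 25 / 25 = -13.6057000 eV

Since -54.4228000 eV < -13.6057000 eV,
C⁵⁺ at n = 3 is more tightly bound (requires more energy to ionize).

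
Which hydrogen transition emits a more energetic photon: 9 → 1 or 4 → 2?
9 → 1

Calculate the energy for each transition:

Transition 9 → 1:
ΔE₁ = |E_1 - E_9| = |-13.6057/1² - (-13.6057/9²)|
ΔE₁ = |-13.605700000000 - (-0.167971604938)| = 13.437728395 eV

Transition 4 → 2:
ΔE₂ = |E_2 - E_4| = |-13.6057/2² - (-13.6057/4²)|
ΔE₂ = |-3.401425000000 - (-0.850356250000)| = 2.551068750 eV

Since 13.437728395 eV > 2.551068750 eV, the transition 9 → 1 emits the more energetic photon.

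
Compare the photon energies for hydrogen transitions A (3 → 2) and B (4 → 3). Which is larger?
3 → 2

Calculate the energy for each transition:

Transition 3 → 2:
ΔE₁ = |E_2 - E_3| = |-13.6057/2² - (-13.6057/3²)|
ΔE₁ = |-3.40142500000 - (-1.51174444444)| = 1.88968056 eV

Transition 4 → 3:
ΔE₂ = |E_3 - E_4| = |-13.6057/3² - (-13.6057/4²)|
ΔE₂ = |-1.51174444444 - (-0.85035625000)| = 0.66138819 eV

Since 1.88968056 eV > 0.66138819 eV, the transition 3 → 2 emits the more energetic photon.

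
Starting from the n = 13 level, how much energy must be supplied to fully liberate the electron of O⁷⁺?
5.15 eV

The ionization energy is the energy needed to remove the electron completely (n → ∞).

For a hydrogen-like ion with Z = 8, E_n = -13.6057 Z² / n² eV.

At n = 13: E_13 = -13.6057 × 8² / 13² = -5.15245 eV
At n = ∞: E_∞ = 0 eV

Ionization energy = E_∞ - E_13 = 0 - (-5.15245) = 5.15245 eV
Ionization energy ≈ 5.15 eV

This is also called the binding energy of the electron in state n = 13.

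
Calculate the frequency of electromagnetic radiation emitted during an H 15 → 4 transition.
1.9099e+14 Hz

First, find the transition energy:
E_15 = -13.6057 / 15² = -0.06046978 eV
E_4 = -13.6057 / 4² = -0.85035625 eV
|ΔE| = |E_4 - E_15| = 0.78988647 eV

Convert to Joules: E = 0.78988647 eV × (1.602177 × 10⁻¹⁹ J/eV) = 1.265538e-19 J

Using E = hf:
f = E/h = 1.265538e-19 J / (6.62607 × 10⁻³⁴ J·s)
f = 1.9099e+14 Hz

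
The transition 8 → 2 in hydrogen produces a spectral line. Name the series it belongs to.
Balmer series

The spectral series in hydrogen are named based on the final (lower) energy level:
- Lyman series: n_final = 1 (ultraviolet)
- Balmer series: n_final = 2 (visible/near-UV)
- Paschen series: n_final = 3 (infrared)
- Brackett series: n_final = 4 (infrared)
- Pfund series: n_final = 5 (far infrared)

Since this transition ends at n = 2, it belongs to the Balmer series.

For reference, this 8 → 2 line has photon energy
ΔE = 13.6057 eV × (1/2² - 1/8²) = 3.188836 eV,
corresponding to wavelength λ = hc/ΔE = 1239.84 eV·nm / 3.188836 eV = 388.81 nm in the visible/near-UV region.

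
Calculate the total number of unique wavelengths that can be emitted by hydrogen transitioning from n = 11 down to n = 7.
10

The electron can occupy levels n = 7, 8, ..., 11 during de-excitation — that is m = 11 - 7 + 1 = 5 distinct levels.

The number of distinct spectral lines equals the number of ways to choose 2 of these m levels (each pair gives one possible emission transition):

Number of lines = m(m-1)/2 = 5×4/2 = 10

These correspond to all possible transitions between the 5 levels:
11 → 10, 11 → 9, 11 → 8, 11 → 7, 10 → 9, 10 → 8, 10 → 7, 9 → 8...

Each transition produces a photon with a unique energy (and thus wavelength). This count does not depend on Z.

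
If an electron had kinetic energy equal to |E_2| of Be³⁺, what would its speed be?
4.3754e+06 m/s (or 1.45947% of c)

The binding energy at n = 2 for Be³⁺ is:
E_2 = -13.6057 × 4²/2² = -54.4228000 eV
|E_2| = 54.4228000 eV

Convert to Joules:
KE = 54.4228000 eV × (1.602177 × 10⁻¹⁹ J/eV) = 8.719496e-18 J

Using KE = ½mv²:
v = √(2·KE/m_e)
v = √(2 × 8.719496e-18 J / 9.10938 × 10⁻³¹ kg)
v = 4.3754e+06 m/s

This is approximately 1.45947% the speed of light.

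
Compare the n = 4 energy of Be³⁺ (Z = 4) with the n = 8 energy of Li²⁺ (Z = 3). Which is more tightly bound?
Be³⁺ at n = 4 (E = -13.606 eV)

Using E_n = -13.6057 Z² / n² eV:

Be³⁺ (Z = 4) at n = 4:
E = -13.6057 × 4² / 4² = -13.6057 × 16 / 16 = -13.605700 eV

Li²⁺ (Z = 3) at n = 8:
E = -13.6057 × 3² / 8² = -13.6057 × 9 / 64 = -1.913302 eV

Since -13.605700 eV < -1.913302 eV,
Be³⁺ at n = 4 is more tightly bound (requires more energy to ionize).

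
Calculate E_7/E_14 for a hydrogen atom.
4.00000

Using E_n = -13.6057 Z² / n² eV with Z = 1:

E_7 = -13.6057 / 7² = -13.6057 / 49 = -0.27766734694 eV
E_14 = -13.6057 / 14² = -13.6057 / 196 = -0.06941683673 eV

The ratio is:
E_7/E_14 = (-0.27766734694) / (-0.06941683673)
E_7/E_14 = (-13.6057/49) / (-13.6057/196)
E_7/E_14 = 196/49
E_7/E_14 = 4.00000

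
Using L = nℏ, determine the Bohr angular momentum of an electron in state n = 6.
6.327e-34 J·s (or 6ℏ)

In the Bohr model, angular momentum is quantized:
L = nℏ

where ℏ = h/(2π) = 1.05457e-34 J·s

For n = 6:
L = 6 × 1.05457e-34 J·s
L = 6.327e-34 J·s

This can also be written as L = 6ℏ.
The angular momentum is an integer multiple of the reduced Planck constant.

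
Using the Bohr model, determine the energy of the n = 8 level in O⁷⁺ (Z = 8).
-13.61 eV

For hydrogen-like ions, the energy levels scale with Z²:
E_n = -13.6057 Z² / n² eV

For O⁷⁺ (Z = 8) at n = 8:
E_8 = -13.6057 × 8² / 8²
E_8 = -13.6057 × 64 / 64
E_8 = -870.7648 / 64
E_8 = -13.61 eV

The energy is 64 times more negative than hydrogen at the same n due to the stronger nuclear charge.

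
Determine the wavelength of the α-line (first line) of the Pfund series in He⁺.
1863.9514 nm

The longest wavelength corresponds to the smallest energy transition in the series.
The Pfund series has all transitions ending at n_f = 5.

For He⁺ (Z = 2), the first line (α-line) is the jump from n = 6 to n = 5:
E_6 = -13.6057 × 2² / 6² = -1.5117444444 eV
E_5 = -13.6057 × 2² / 5² = -2.1769120000 eV
ΔE = E_6 - E_5 = 0.6651675556 eV

λ = hc/E = 1239.84 eV·nm / 0.6651675556 eV
λ = 1863.9514 nm

This is the α-line of the Pfund series in He⁺.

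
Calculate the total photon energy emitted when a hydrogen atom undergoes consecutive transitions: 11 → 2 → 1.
13.493256 eV

The energy levels of hydrogen are E_n = -13.6057 / n² eV.

First transition (11 → 2):
ΔE₁ = |E_2 - E_11|
ΔE₁ = |-3.401425000000 - (-0.112443801653)| = 3.288981198 eV

Second transition (2 → 1):
ΔE₂ = |E_1 - E_2|
ΔE₂ = |-13.605700000000 - (-3.401425000000)| = 10.204275000 eV

Total energy released:
E_total = ΔE₁ + ΔE₂ = 3.288981198 + 10.204275000 = 13.493256 eV

Note: This equals the direct transition 11 → 1: 13.493256 eV ✓
Energy is conserved regardless of the path taken.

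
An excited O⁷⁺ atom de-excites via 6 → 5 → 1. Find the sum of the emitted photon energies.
846.57689 eV

The energy levels of O⁷⁺ are E_n = -13.6057 × 8² / n² eV.

First transition (6 → 5):
ΔE₁ = |E_5 - E_6|
ΔE₁ = |-34.83059200000 - (-24.18791111111)| = 10.64268089 eV

Second transition (5 → 1):
ΔE₂ = |E_1 - E_5|
ΔE₂ = |-870.76480000000 - (-34.83059200000)| = 835.93420800 eV

Total energy released:
E_total = ΔE₁ + ΔE₂ = 10.64268089 + 835.93420800 = 846.57689 eV

Note: This equals the direct transition 6 → 1: 846.57689 eV ✓
Energy is conserved regardless of the path taken.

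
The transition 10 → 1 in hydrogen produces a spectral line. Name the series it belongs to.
Lyman series

The spectral series in hydrogen are named based on the final (lower) energy level:
- Lyman series: n_final = 1 (ultraviolet)
- Balmer series: n_final = 2 (visible/near-UV)
- Paschen series: n_final = 3 (infrared)
- Brackett series: n_final = 4 (infrared)
- Pfund series: n_final = 5 (far infrared)

Since this transition ends at n = 1, it belongs to the Lyman series.

For reference, this 10 → 1 line has photon energy
ΔE = 13.6057 eV × (1/1² - 1/10²) = 13.4696 eV,
corresponding to wavelength λ = hc/ΔE = 1239.84 eV·nm / 13.4696 eV = 92.05 nm in the ultraviolet region.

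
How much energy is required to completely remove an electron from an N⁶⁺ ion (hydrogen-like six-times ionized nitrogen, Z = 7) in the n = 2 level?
166.669825 eV

The ionization energy is the energy needed to remove the electron completely (n → ∞).

For a hydrogen-like ion with Z = 7, E_n = -13.6057 Z² / n² eV.

At n = 2: E_2 = -13.6057 × 7² / 2² = -166.669825000 eV
At n = ∞: E_∞ = 0 eV

Ionization energy = E_∞ - E_2 = 0 - (-166.669825000) = 166.669825000 eV
Ionization energy ≈ 166.669825 eV

This is also called the binding energy of the electron in state n = 2.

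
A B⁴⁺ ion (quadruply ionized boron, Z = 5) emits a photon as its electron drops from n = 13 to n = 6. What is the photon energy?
7.4357 eV

The energy levels are E_n = -13.6057 Z² eV / n².

Energy at n = 13: E_13 = -13.6057 × 5² / 13² = -2.0126775 eV
Energy at n = 6: E_6 = -13.6057 × 5² / 6² = -9.4484028 eV

For emission (electron falling to lower state), the photon energy is:
E_photon = E_13 - E_6 = |-2.0126775 - (-9.4484028)|
E_photon = 7.4357 eV

This energy is carried away by the emitted photon.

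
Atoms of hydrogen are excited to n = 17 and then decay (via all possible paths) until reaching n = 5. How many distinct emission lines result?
78

The electron can occupy levels n = 5, 6, ..., 17 during de-excitation — that is m = 17 - 5 + 1 = 13 distinct levels.

The number of distinct spectral lines equals the number of ways to choose 2 of these m levels (each pair gives one possible emission transition):

Number of lines = m(m-1)/2 = 13×12/2 = 78

These correspond to all possible transitions between the 13 levels:
17 → 16, 17 → 15, 17 → 14, 17 → 13, 17 → 12, 17 → 11, 17 → 10, 17 → 9...

Each transition produces a photon with a unique energy (and thus wavelength). This count does not depend on Z.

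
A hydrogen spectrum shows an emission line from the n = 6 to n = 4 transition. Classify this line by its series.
Brackett series

The spectral series in hydrogen are named based on the final (lower) energy level:
- Lyman series: n_final = 1 (ultraviolet)
- Balmer series: n_final = 2 (visible/near-UV)
- Paschen series: n_final = 3 (infrared)
- Brackett series: n_final = 4 (infrared)
- Pfund series: n_final = 5 (far infrared)

Since this transition ends at n = 4, it belongs to the Brackett series.

For reference, this 6 → 4 line has photon energy
ΔE = 13.6057 eV × (1/4² - 1/6²) = 0.4724201389 eV,
corresponding to wavelength λ = hc/ΔE = 1239.84 eV·nm / 0.4724201389 eV = 2624.4436 nm in the infrared region.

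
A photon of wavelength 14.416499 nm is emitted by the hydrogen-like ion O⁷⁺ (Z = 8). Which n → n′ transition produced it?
n = 9 → n = 3

First, find the photon energy from the wavelength (hc = 1239.84 eV·nm):
E = hc/λ = 1239.84 eV·nm / 14.416499 nm = 86.001463 eV

The energy levels of O⁷⁺ satisfy E_n = -13.6057 × 8² / n² eV, so an emission n_i → n_f releases
ΔE = 13.6057 × 8² × (1/n_f² − 1/n_i²) eV.

Setting ΔE equal to the photon energy:
1/n_f² − 1/n_i² = 86.001463 / (13.6057 × 8²) = 0.098765434

Since 1/n_i² must be positive, we need 1/n_f² > 0.098765434, i.e. n_f ≤ 3. For each allowed n_f, solve n_i = (1/n_f² − 0.098765434)^(−1/2) and check whether it is a whole number:
  n_f = 1: 1/n_i² = 1.000000000 − 0.098765434 = 0.901234566 → n_i = 1.053  (not an integer) ✗
  n_f = 2: 1/n_i² = 0.250000000 − 0.098765434 = 0.151234566 → n_i = 2.571  (not an integer) ✗
  n_f = 3: 1/n_i² = 0.111111111 − 0.098765434 = 0.012345677 → n_i = 9.000  → integer, n_i = 9 ✓

Only n_f = 3 gives an integer upper level, n_i = 9.

The transition is from n = 9 to n = 3 (emission).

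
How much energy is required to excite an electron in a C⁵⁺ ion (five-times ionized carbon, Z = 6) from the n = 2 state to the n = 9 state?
116.404322 eV

The energy levels of a hydrogen-like atom are E_n = -13.6057 Z² eV / n².

Energy at n = 2: E_2 = -13.6057 × 6² / 2² = -122.451300000 eV
Energy at n = 9: E_9 = -13.6057 × 6² / 9² = -6.046977778 eV

The excitation energy is the difference:
ΔE = E_9 - E_2
ΔE = -6.046977778 - (-122.451300000)
ΔE = 116.404322 eV

Since this is positive, energy must be absorbed (photon absorption).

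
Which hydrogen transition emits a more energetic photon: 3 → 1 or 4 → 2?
3 → 1

Calculate the energy for each transition:

Transition 3 → 1:
ΔE₁ = |E_1 - E_3| = |-13.6057/1² - (-13.6057/3²)|
ΔE₁ = |-13.6057000000 - (-1.5117444444)| = 12.0939556 eV

Transition 4 → 2:
ΔE₂ = |E_2 - E_4| = |-13.6057/2² - (-13.6057/4²)|
ΔE₂ = |-3.4014250000 - (-0.8503562500)| = 2.5510688 eV

Since 12.0939556 eV > 2.5510688 eV, the transition 3 → 1 emits the more energetic photon.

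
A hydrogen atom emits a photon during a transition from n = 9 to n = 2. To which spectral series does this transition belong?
Balmer series

The spectral series in hydrogen are named based on the final (lower) energy level:
- Lyman series: n_final = 1 (ultraviolet)
- Balmer series: n_final = 2 (visible/near-UV)
- Paschen series: n_final = 3 (infrared)
- Brackett series: n_final = 4 (infrared)
- Pfund series: n_final = 5 (far infrared)

Since this transition ends at n = 2, it belongs to the Balmer series.

For reference, this 9 → 2 line has photon energy
ΔE = 13.6057 eV × (1/2² - 1/9²) = 3.23345340 eV,
corresponding to wavelength λ = hc/ΔE = 1239.84 eV·nm / 3.23345340 eV = 383.4414 nm in the visible/near-UV region.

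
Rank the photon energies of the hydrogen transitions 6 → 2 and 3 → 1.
3 → 1

Calculate the energy for each transition:

Transition 6 → 2:
ΔE₁ = |E_2 - E_6| = |-13.6057/2² - (-13.6057/6²)|
ΔE₁ = |-3.40142500 - (-0.37793611)| = 3.02349 eV

Transition 3 → 1:
ΔE₂ = |E_1 - E_3| = |-13.6057/1² - (-13.6057/3²)|
ΔE₂ = |-13.60570000 - (-1.51174444)| = 12.09396 eV

Since 12.09396 eV > 3.02349 eV, the transition 3 → 1 emits the more energetic photon.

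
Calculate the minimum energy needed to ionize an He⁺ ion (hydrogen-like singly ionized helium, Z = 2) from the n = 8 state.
0.85036 eV

The ionization energy is the energy needed to remove the electron completely (n → ∞).

For a hydrogen-like ion with Z = 2, E_n = -13.6057 Z² / n² eV.

At n = 8: E_8 = -13.6057 × 2² / 8² = -0.85035625 eV
At n = ∞: E_∞ = 0 eV

Ionization energy = E_∞ - E_8 = 0 - (-0.85035625) = 0.85035625 eV
Ionization energy ≈ 0.85036 eV

This is also called the binding energy of the electron in state n = 8.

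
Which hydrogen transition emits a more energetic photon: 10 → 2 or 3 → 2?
10 → 2

Calculate the energy for each transition:

Transition 10 → 2:
ΔE₁ = |E_2 - E_10| = |-13.6057/2² - (-13.6057/10²)|
ΔE₁ = |-3.401425000 - (-0.136057000)| = 3.265368 eV

Transition 3 → 2:
ΔE₂ = |E_2 - E_3| = |-13.6057/2² - (-13.6057/3²)|
ΔE₂ = |-3.401425000 - (-1.511744444)| = 1.889681 eV

Since 3.265368 eV > 1.889681 eV, the transition 10 → 2 emits the more energetic photon.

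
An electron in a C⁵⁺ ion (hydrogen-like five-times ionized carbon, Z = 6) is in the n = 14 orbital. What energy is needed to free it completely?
2.4990 eV

The ionization energy is the energy needed to remove the electron completely (n → ∞).

For a hydrogen-like ion with Z = 6, E_n = -13.6057 Z² / n² eV.

At n = 14: E_14 = -13.6057 × 6² / 14² = -2.4990061 eV
At n = ∞: E_∞ = 0 eV

Ionization energy = E_∞ - E_14 = 0 - (-2.4990061) = 2.4990061 eV
Ionization energy ≈ 2.4990 eV

This is also called the binding energy of the electron in state n = 14.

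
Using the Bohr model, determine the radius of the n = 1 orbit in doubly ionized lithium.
0.0176 nm (or 0.1764 Å)

The Bohr radius formula is:
r_n = n² a₀ / Z

where a₀ = 0.0529177 nm is the Bohr radius.

For Li²⁺ (Z = 3) at n = 1:
r_1 = 1² × 0.0529177 nm / 3
r_1 = 1 × 0.0529177 nm / 3
r_1 = 0.05292 nm / 3
r_1 = 0.0176 nm

The electron orbits at approximately 0.0176 nm from the nucleus.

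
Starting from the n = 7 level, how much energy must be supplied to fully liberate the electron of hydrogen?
0.278 eV

The ionization energy is the energy needed to remove the electron completely (n → ∞).

For hydrogen, E_n = -13.6057 eV / n².

At n = 7: E_7 = -13.6057 / 7² = -0.277667 eV
At n = ∞: E_∞ = 0 eV

Ionization energy = E_∞ - E_7 = 0 - (-0.277667) = 0.277667 eV
Ionization energy ≈ 0.278 eV

This is also called the binding energy of the electron in state n = 7.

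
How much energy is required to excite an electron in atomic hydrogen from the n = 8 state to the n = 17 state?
0.17 eV

The energy levels of a hydrogen-like atom are E_n = -13.6057 eV / n².

Energy at n = 8: E_8 = -13.6057 / 8² = -0.21259 eV
Energy at n = 17: E_17 = -13.6057 / 17² = -0.04708 eV

The excitation energy is the difference:
ΔE = E_17 - E_8
ΔE = -0.04708 - (-0.21259)
ΔE = 0.17 eV

Since this is positive, energy must be absorbed (photon absorption).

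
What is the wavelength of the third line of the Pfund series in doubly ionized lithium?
415.3915 nm

The lines of a series are numbered from the longest wavelength (smallest ΔE) outward; the third line is the transition from n = n_f + 3 to n_f.
The Pfund series has all transitions ending at n_f = 5.

For Li²⁺ (Z = 3), the third line (γ-line) is the jump from n = 8 to n = 5:
E_8 = -13.6057 × 3² / 8² = -1.91330156 eV
E_5 = -13.6057 × 3² / 5² = -4.89805200 eV
ΔE = E_8 - E_5 = 2.98475044 eV

λ = hc/E = 1239.84 eV·nm / 2.98475044 eV
λ = 415.3915 nm

This is the γ-line of the Pfund series in Li²⁺.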